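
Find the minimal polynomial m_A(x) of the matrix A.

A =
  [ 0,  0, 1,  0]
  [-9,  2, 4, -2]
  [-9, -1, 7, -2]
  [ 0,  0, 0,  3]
x^3 - 9*x^2 + 27*x - 27

The characteristic polynomial is χ_A(x) = (x - 3)^4, so the eigenvalues are known. The minimal polynomial is
  m_A(x) = Π_λ (x − λ)^{k_λ}
where k_λ is the size of the *largest* Jordan block for λ (equivalently, the smallest k with (A − λI)^k v = 0 for every generalised eigenvector v of λ).

  λ = 3: largest Jordan block has size 3, contributing (x − 3)^3

So m_A(x) = (x - 3)^3 = x^3 - 9*x^2 + 27*x - 27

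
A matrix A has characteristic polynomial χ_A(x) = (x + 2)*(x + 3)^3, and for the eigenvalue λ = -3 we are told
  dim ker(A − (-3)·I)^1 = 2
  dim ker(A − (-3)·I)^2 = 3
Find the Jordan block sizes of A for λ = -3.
Block sizes for λ = -3: [2, 1]

From the dimensions of kernels of powers, the number of Jordan blocks of size at least j is d_j − d_{j−1} where d_j = dim ker(N^j) (with d_0 = 0). Computing the differences gives [2, 1].
The number of blocks of size exactly k is (#blocks of size ≥ k) − (#blocks of size ≥ k + 1), so the partition is: 1 block(s) of size 1, 1 block(s) of size 2.
In nonincreasing order the block sizes are [2, 1].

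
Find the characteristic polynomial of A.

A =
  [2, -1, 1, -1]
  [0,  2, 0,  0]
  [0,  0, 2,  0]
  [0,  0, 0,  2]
x^4 - 8*x^3 + 24*x^2 - 32*x + 16

Expanding det(x·I − A) (e.g. by cofactor expansion or by noting that A is similar to its Jordan form J, which has the same characteristic polynomial as A) gives
  χ_A(x) = x^4 - 8*x^3 + 24*x^2 - 32*x + 16
which factors as (x - 2)^4. The eigenvalues (with algebraic multiplicities) are λ = 2 with multiplicity 4.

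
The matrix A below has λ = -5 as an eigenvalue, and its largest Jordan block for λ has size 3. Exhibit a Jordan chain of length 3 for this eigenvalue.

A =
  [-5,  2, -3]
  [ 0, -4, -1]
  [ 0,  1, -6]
A Jordan chain for λ = -5 of length 3:
v_1 = (-1, 0, 0)ᵀ
v_2 = (2, 1, 1)ᵀ
v_3 = (0, 1, 0)ᵀ

Let N = A − (-5)·I. We want v_3 with N^3 v_3 = 0 but N^2 v_3 ≠ 0; then v_{j-1} := N · v_j for j = 3, …, 2.

Pick v_3 = (0, 1, 0)ᵀ.
Then v_2 = N · v_3 = (2, 1, 1)ᵀ.
Then v_1 = N · v_2 = (-1, 0, 0)ᵀ.

Sanity check: (A − (-5)·I) v_1 = (0, 0, 0)ᵀ = 0. ✓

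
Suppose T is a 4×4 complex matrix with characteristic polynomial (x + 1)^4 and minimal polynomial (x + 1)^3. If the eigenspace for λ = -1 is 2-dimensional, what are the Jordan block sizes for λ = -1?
Block sizes for λ = -1: [3, 1]

Step 1 — from the characteristic polynomial, algebraic multiplicity of λ = -1 is 4. From dim ker(T − (-1)·I) = 2, there are exactly 2 Jordan blocks for λ = -1.
Step 2 — from the minimal polynomial, the factor (x + 1)^3 tells us the largest block for λ = -1 has size 3.
Step 3 — with total size 4, 2 blocks, and largest block 3, the block sizes (in nonincreasing order) are [3, 1].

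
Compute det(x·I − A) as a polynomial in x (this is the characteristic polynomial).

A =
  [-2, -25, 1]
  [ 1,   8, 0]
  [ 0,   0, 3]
x^3 - 9*x^2 + 27*x - 27

Expanding det(x·I − A) (e.g. by cofactor expansion or by noting that A is similar to its Jordan form J, which has the same characteristic polynomial as A) gives
  χ_A(x) = x^3 - 9*x^2 + 27*x - 27
which factors as (x - 3)^3. The eigenvalues (with algebraic multiplicities) are λ = 3 with multiplicity 3.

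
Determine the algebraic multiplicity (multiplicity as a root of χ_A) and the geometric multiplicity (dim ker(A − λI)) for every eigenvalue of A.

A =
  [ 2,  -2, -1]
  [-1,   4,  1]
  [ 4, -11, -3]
λ = 1: alg = 3, geom = 1

Step 1 — factor the characteristic polynomial to read off the algebraic multiplicities:
  χ_A(x) = (x - 1)^3

Step 2 — compute geometric multiplicities via the rank-nullity identity g(λ) = n − rank(A − λI):
  rank(A − (1)·I) = 2, so dim ker(A − (1)·I) = n − 2 = 1

Summary:
  λ = 1: algebraic multiplicity = 3, geometric multiplicity = 1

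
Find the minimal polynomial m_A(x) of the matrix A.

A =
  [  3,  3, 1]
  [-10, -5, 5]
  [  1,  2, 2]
x^3

The characteristic polynomial is χ_A(x) = x^3, so the eigenvalues are known. The minimal polynomial is
  m_A(x) = Π_λ (x − λ)^{k_λ}
where k_λ is the size of the *largest* Jordan block for λ (equivalently, the smallest k with (A − λI)^k v = 0 for every generalised eigenvector v of λ).

  λ = 0: largest Jordan block has size 3, contributing (x − 0)^3

So m_A(x) = x^3 = x^3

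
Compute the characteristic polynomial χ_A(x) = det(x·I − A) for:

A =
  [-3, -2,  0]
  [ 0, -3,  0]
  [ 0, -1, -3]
x^3 + 9*x^2 + 27*x + 27

Expanding det(x·I − A) (e.g. by cofactor expansion or by noting that A is similar to its Jordan form J, which has the same characteristic polynomial as A) gives
  χ_A(x) = x^3 + 9*x^2 + 27*x + 27
which factors as (x + 3)^3. The eigenvalues (with algebraic multiplicities) are λ = -3 with multiplicity 3.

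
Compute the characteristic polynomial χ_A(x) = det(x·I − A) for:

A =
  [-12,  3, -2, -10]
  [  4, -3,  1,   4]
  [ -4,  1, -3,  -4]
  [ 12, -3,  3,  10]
x^4 + 8*x^3 + 24*x^2 + 32*x + 16

Expanding det(x·I − A) (e.g. by cofactor expansion or by noting that A is similar to its Jordan form J, which has the same characteristic polynomial as A) gives
  χ_A(x) = x^4 + 8*x^3 + 24*x^2 + 32*x + 16
which factors as (x + 2)^4. The eigenvalues (with algebraic multiplicities) are λ = -2 with multiplicity 4.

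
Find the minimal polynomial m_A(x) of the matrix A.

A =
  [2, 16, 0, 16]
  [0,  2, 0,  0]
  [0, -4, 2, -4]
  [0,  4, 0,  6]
x^2 - 8*x + 12

The characteristic polynomial is χ_A(x) = (x - 6)*(x - 2)^3, so the eigenvalues are known. The minimal polynomial is
  m_A(x) = Π_λ (x − λ)^{k_λ}
where k_λ is the size of the *largest* Jordan block for λ (equivalently, the smallest k with (A − λI)^k v = 0 for every generalised eigenvector v of λ).

  λ = 2: largest Jordan block has size 1, contributing (x − 2)
  λ = 6: largest Jordan block has size 1, contributing (x − 6)

So m_A(x) = (x - 6)*(x - 2) = x^2 - 8*x + 12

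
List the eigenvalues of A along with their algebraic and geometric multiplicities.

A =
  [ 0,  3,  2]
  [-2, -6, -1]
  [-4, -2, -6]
λ = -4: alg = 3, geom = 1

Step 1 — factor the characteristic polynomial to read off the algebraic multiplicities:
  χ_A(x) = (x + 4)^3

Step 2 — compute geometric multiplicities via the rank-nullity identity g(λ) = n − rank(A − λI):
  rank(A − (-4)·I) = 2, so dim ker(A − (-4)·I) = n − 2 = 1

Summary:
  λ = -4: algebraic multiplicity = 3, geometric multiplicity = 1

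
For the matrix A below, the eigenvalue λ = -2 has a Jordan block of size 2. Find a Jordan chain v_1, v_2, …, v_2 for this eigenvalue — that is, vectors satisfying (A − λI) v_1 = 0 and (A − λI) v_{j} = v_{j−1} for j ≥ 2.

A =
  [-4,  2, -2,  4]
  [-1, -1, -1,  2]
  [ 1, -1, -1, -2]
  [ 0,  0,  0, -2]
A Jordan chain for λ = -2 of length 2:
v_1 = (-2, -1, 1, 0)ᵀ
v_2 = (1, 0, 0, 0)ᵀ

Let N = A − (-2)·I. We want v_2 with N^2 v_2 = 0 but N^1 v_2 ≠ 0; then v_{j-1} := N · v_j for j = 2, …, 2.

Pick v_2 = (1, 0, 0, 0)ᵀ.
Then v_1 = N · v_2 = (-2, -1, 1, 0)ᵀ.

Sanity check: (A − (-2)·I) v_1 = (0, 0, 0, 0)ᵀ = 0. ✓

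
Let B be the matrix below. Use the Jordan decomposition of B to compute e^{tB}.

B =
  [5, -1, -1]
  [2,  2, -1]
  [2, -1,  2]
e^{tB} =
  [2*t*exp(3*t) + exp(3*t), -t*exp(3*t), -t*exp(3*t)]
  [2*t*exp(3*t), -t*exp(3*t) + exp(3*t), -t*exp(3*t)]
  [2*t*exp(3*t), -t*exp(3*t), -t*exp(3*t) + exp(3*t)]

Strategy: write B = P · J · P⁻¹ where J is a Jordan canonical form, so e^{tB} = P · e^{tJ} · P⁻¹, and e^{tJ} can be computed block-by-block.

B has Jordan form
J =
  [3, 1, 0]
  [0, 3, 0]
  [0, 0, 3]
(up to reordering of blocks).

Per-block formulas:
  For a 2×2 Jordan block J_2(3): exp(t · J_2(3)) = e^(3t)·(I + t·N), where N is the 2×2 nilpotent shift.
  For a 1×1 block at λ = 3: exp(t · [3]) = [e^(3t)].

After assembling e^{tJ} and conjugating by P, we get:

e^{tB} =
  [2*t*exp(3*t) + exp(3*t), -t*exp(3*t), -t*exp(3*t)]
  [2*t*exp(3*t), -t*exp(3*t) + exp(3*t), -t*exp(3*t)]
  [2*t*exp(3*t), -t*exp(3*t), -t*exp(3*t) + exp(3*t)]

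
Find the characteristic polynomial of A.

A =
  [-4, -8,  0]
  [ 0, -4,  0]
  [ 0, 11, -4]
x^3 + 12*x^2 + 48*x + 64

Expanding det(x·I − A) (e.g. by cofactor expansion or by noting that A is similar to its Jordan form J, which has the same characteristic polynomial as A) gives
  χ_A(x) = x^3 + 12*x^2 + 48*x + 64
which factors as (x + 4)^3. The eigenvalues (with algebraic multiplicities) are λ = -4 with multiplicity 3.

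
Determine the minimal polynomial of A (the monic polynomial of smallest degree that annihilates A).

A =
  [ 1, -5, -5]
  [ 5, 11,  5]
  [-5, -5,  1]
x^2 - 7*x + 6

The characteristic polynomial is χ_A(x) = (x - 6)^2*(x - 1), so the eigenvalues are known. The minimal polynomial is
  m_A(x) = Π_λ (x − λ)^{k_λ}
where k_λ is the size of the *largest* Jordan block for λ (equivalently, the smallest k with (A − λI)^k v = 0 for every generalised eigenvector v of λ).

  λ = 1: largest Jordan block has size 1, contributing (x − 1)
  λ = 6: largest Jordan block has size 1, contributing (x − 6)

So m_A(x) = (x - 6)*(x - 1) = x^2 - 7*x + 6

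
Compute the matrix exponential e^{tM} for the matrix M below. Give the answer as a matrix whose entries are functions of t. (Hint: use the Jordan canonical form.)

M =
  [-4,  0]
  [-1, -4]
e^{tM} =
  [exp(-4*t), 0]
  [-t*exp(-4*t), exp(-4*t)]

Strategy: write M = P · J · P⁻¹ where J is a Jordan canonical form, so e^{tM} = P · e^{tJ} · P⁻¹, and e^{tJ} can be computed block-by-block.

M has Jordan form
J =
  [-4,  1]
  [ 0, -4]
(up to reordering of blocks).

Per-block formulas:
  For a 2×2 Jordan block J_2(-4): exp(t · J_2(-4)) = e^(-4t)·(I + t·N), where N is the 2×2 nilpotent shift.

After assembling e^{tJ} and conjugating by P, we get:

e^{tM} =
  [exp(-4*t), 0]
  [-t*exp(-4*t), exp(-4*t)]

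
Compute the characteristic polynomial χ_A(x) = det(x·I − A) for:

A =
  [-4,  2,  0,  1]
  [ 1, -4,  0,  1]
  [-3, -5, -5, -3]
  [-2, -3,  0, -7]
x^4 + 20*x^3 + 150*x^2 + 500*x + 625

Expanding det(x·I − A) (e.g. by cofactor expansion or by noting that A is similar to its Jordan form J, which has the same characteristic polynomial as A) gives
  χ_A(x) = x^4 + 20*x^3 + 150*x^2 + 500*x + 625
which factors as (x + 5)^4. The eigenvalues (with algebraic multiplicities) are λ = -5 with multiplicity 4.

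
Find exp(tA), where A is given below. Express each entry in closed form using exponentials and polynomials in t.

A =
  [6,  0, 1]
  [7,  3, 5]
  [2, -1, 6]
e^{tA} =
  [3*t^2*exp(5*t)/2 + t*exp(5*t) + exp(5*t), -t^2*exp(5*t)/2, t^2*exp(5*t) + t*exp(5*t)]
  [3*t^2*exp(5*t)/2 + 7*t*exp(5*t), -t^2*exp(5*t)/2 - 2*t*exp(5*t) + exp(5*t), t^2*exp(5*t) + 5*t*exp(5*t)]
  [-3*t^2*exp(5*t)/2 + 2*t*exp(5*t), t^2*exp(5*t)/2 - t*exp(5*t), -t^2*exp(5*t) + t*exp(5*t) + exp(5*t)]

Strategy: write A = P · J · P⁻¹ where J is a Jordan canonical form, so e^{tA} = P · e^{tJ} · P⁻¹, and e^{tJ} can be computed block-by-block.

A has Jordan form
J =
  [5, 1, 0]
  [0, 5, 1]
  [0, 0, 5]
(up to reordering of blocks).

Per-block formulas:
  For a 3×3 Jordan block J_3(5): exp(t · J_3(5)) = e^(5t)·(I + t·N + (t^2/2)·N^2), where N is the 3×3 nilpotent shift.

After assembling e^{tJ} and conjugating by P, we get:

e^{tA} =
  [3*t^2*exp(5*t)/2 + t*exp(5*t) + exp(5*t), -t^2*exp(5*t)/2, t^2*exp(5*t) + t*exp(5*t)]
  [3*t^2*exp(5*t)/2 + 7*t*exp(5*t), -t^2*exp(5*t)/2 - 2*t*exp(5*t) + exp(5*t), t^2*exp(5*t) + 5*t*exp(5*t)]
  [-3*t^2*exp(5*t)/2 + 2*t*exp(5*t), t^2*exp(5*t)/2 - t*exp(5*t), -t^2*exp(5*t) + t*exp(5*t) + exp(5*t)]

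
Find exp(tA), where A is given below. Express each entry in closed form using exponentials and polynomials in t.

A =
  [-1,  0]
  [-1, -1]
e^{tA} =
  [exp(-t), 0]
  [-t*exp(-t), exp(-t)]

Strategy: write A = P · J · P⁻¹ where J is a Jordan canonical form, so e^{tA} = P · e^{tJ} · P⁻¹, and e^{tJ} can be computed block-by-block.

A has Jordan form
J =
  [-1,  1]
  [ 0, -1]
(up to reordering of blocks).

Per-block formulas:
  For a 2×2 Jordan block J_2(-1): exp(t · J_2(-1)) = e^(-1t)·(I + t·N), where N is the 2×2 nilpotent shift.

After assembling e^{tJ} and conjugating by P, we get:

e^{tA} =
  [exp(-t), 0]
  [-t*exp(-t), exp(-t)]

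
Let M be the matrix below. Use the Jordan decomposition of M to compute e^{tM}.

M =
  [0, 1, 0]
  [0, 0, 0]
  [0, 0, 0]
e^{tM} =
  [1, t, 0]
  [0, 1, 0]
  [0, 0, 1]

Strategy: write M = P · J · P⁻¹ where J is a Jordan canonical form, so e^{tM} = P · e^{tJ} · P⁻¹, and e^{tJ} can be computed block-by-block.

M has Jordan form
J =
  [0, 1, 0]
  [0, 0, 0]
  [0, 0, 0]
(up to reordering of blocks).

Per-block formulas:
  For a 1×1 block at λ = 0: exp(t · [0]) = [e^(0t)].
  For a 2×2 Jordan block J_2(0): exp(t · J_2(0)) = e^(0t)·(I + t·N), where N is the 2×2 nilpotent shift.

After assembling e^{tJ} and conjugating by P, we get:

e^{tM} =
  [1, t, 0]
  [0, 1, 0]
  [0, 0, 1]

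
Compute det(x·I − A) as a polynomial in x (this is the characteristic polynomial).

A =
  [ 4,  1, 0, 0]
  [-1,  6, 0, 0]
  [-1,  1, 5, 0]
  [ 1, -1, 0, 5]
x^4 - 20*x^3 + 150*x^2 - 500*x + 625

Expanding det(x·I − A) (e.g. by cofactor expansion or by noting that A is similar to its Jordan form J, which has the same characteristic polynomial as A) gives
  χ_A(x) = x^4 - 20*x^3 + 150*x^2 - 500*x + 625
which factors as (x - 5)^4. The eigenvalues (with algebraic multiplicities) are λ = 5 with multiplicity 4.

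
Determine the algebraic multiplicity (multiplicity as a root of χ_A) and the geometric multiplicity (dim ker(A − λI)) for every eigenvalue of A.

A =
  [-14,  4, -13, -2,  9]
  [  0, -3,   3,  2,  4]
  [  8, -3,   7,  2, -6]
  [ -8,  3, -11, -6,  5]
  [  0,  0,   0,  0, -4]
λ = -4: alg = 5, geom = 2

Step 1 — factor the characteristic polynomial to read off the algebraic multiplicities:
  χ_A(x) = (x + 4)^5

Step 2 — compute geometric multiplicities via the rank-nullity identity g(λ) = n − rank(A − λI):
  rank(A − (-4)·I) = 3, so dim ker(A − (-4)·I) = n − 3 = 2

Summary:
  λ = -4: algebraic multiplicity = 5, geometric multiplicity = 2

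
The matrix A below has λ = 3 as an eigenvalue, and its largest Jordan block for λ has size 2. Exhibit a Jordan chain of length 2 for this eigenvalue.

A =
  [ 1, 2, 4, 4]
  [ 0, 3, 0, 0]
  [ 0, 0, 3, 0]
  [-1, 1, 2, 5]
A Jordan chain for λ = 3 of length 2:
v_1 = (-2, 0, 0, -1)ᵀ
v_2 = (1, 0, 0, 0)ᵀ

Let N = A − (3)·I. We want v_2 with N^2 v_2 = 0 but N^1 v_2 ≠ 0; then v_{j-1} := N · v_j for j = 2, …, 2.

Pick v_2 = (1, 0, 0, 0)ᵀ.
Then v_1 = N · v_2 = (-2, 0, 0, -1)ᵀ.

Sanity check: (A − (3)·I) v_1 = (0, 0, 0, 0)ᵀ = 0. ✓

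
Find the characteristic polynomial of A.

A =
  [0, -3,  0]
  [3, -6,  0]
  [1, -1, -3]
x^3 + 9*x^2 + 27*x + 27

Expanding det(x·I − A) (e.g. by cofactor expansion or by noting that A is similar to its Jordan form J, which has the same characteristic polynomial as A) gives
  χ_A(x) = x^3 + 9*x^2 + 27*x + 27
which factors as (x + 3)^3. The eigenvalues (with algebraic multiplicities) are λ = -3 with multiplicity 3.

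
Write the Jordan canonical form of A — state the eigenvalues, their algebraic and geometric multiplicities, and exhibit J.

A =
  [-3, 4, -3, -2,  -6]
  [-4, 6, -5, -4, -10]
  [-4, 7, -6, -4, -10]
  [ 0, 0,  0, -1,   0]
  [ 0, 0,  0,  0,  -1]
J_3(-1) ⊕ J_1(-1) ⊕ J_1(-1)

The characteristic polynomial is
  det(x·I − A) = x^5 + 5*x^4 + 10*x^3 + 10*x^2 + 5*x + 1 = (x + 1)^5

Eigenvalues and multiplicities (the geometric multiplicity of λ is n − rank(A − λI), which equals the number of Jordan blocks for λ):
  λ = -1: algebraic multiplicity = 5, geometric multiplicity = 3

Determining the block sizes for each eigenvalue:
  λ = -1: with am = 5 and gm = 3, the partition is not yet determined (e.g. several partitions of 5 into 3 parts exist). Let N = A − (-1)·I. Computing rank(N^1) = 2, rank(N^2) = 1, rank(N^3) = 0; the number of blocks of size ≥ j is rank(N^{j−1}) − rank(N^j), giving [3, 1, 1]. So we have 1 block(s) of size 3, 2 block(s) of size 1 → block sizes [3, 1, 1]

Assembling the blocks gives a Jordan form
J =
  [-1,  1,  0,  0,  0]
  [ 0, -1,  1,  0,  0]
  [ 0,  0, -1,  0,  0]
  [ 0,  0,  0, -1,  0]
  [ 0,  0,  0,  0, -1]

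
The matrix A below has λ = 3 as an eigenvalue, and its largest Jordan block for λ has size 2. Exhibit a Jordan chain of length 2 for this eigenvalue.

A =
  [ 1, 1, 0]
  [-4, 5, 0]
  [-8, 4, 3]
A Jordan chain for λ = 3 of length 2:
v_1 = (-2, -4, -8)ᵀ
v_2 = (1, 0, 0)ᵀ

Let N = A − (3)·I. We want v_2 with N^2 v_2 = 0 but N^1 v_2 ≠ 0; then v_{j-1} := N · v_j for j = 2, …, 2.

Pick v_2 = (1, 0, 0)ᵀ.
Then v_1 = N · v_2 = (-2, -4, -8)ᵀ.

Sanity check: (A − (3)·I) v_1 = (0, 0, 0)ᵀ = 0. ✓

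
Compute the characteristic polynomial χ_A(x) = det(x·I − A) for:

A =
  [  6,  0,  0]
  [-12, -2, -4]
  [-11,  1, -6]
x^3 + 2*x^2 - 32*x - 96

Expanding det(x·I − A) (e.g. by cofactor expansion or by noting that A is similar to its Jordan form J, which has the same characteristic polynomial as A) gives
  χ_A(x) = x^3 + 2*x^2 - 32*x - 96
which factors as (x - 6)*(x + 4)^2. The eigenvalues (with algebraic multiplicities) are λ = -4 with multiplicity 2, λ = 6 with multiplicity 1.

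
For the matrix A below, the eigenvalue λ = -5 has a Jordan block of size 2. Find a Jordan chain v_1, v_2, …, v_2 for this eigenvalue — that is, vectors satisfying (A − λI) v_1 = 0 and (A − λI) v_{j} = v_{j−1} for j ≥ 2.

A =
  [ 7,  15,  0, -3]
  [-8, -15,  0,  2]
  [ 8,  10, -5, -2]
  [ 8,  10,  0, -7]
A Jordan chain for λ = -5 of length 2:
v_1 = (12, -8, 8, 8)ᵀ
v_2 = (1, 0, 0, 0)ᵀ

Let N = A − (-5)·I. We want v_2 with N^2 v_2 = 0 but N^1 v_2 ≠ 0; then v_{j-1} := N · v_j for j = 2, …, 2.

Pick v_2 = (1, 0, 0, 0)ᵀ.
Then v_1 = N · v_2 = (12, -8, 8, 8)ᵀ.

Sanity check: (A − (-5)·I) v_1 = (0, 0, 0, 0)ᵀ = 0. ✓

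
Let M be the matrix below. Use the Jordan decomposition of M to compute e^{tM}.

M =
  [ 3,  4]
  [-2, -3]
e^{tM} =
  [2*exp(t) - exp(-t), 2*exp(t) - 2*exp(-t)]
  [-exp(t) + exp(-t), -exp(t) + 2*exp(-t)]

Strategy: write M = P · J · P⁻¹ where J is a Jordan canonical form, so e^{tM} = P · e^{tJ} · P⁻¹, and e^{tJ} can be computed block-by-block.

M has Jordan form
J =
  [-1, 0]
  [ 0, 1]
(up to reordering of blocks).

Per-block formulas:
  For a 1×1 block at λ = 1: exp(t · [1]) = [e^(1t)].
  For a 1×1 block at λ = -1: exp(t · [-1]) = [e^(-1t)].

After assembling e^{tJ} and conjugating by P, we get:

e^{tM} =
  [2*exp(t) - exp(-t), 2*exp(t) - 2*exp(-t)]
  [-exp(t) + exp(-t), -exp(t) + 2*exp(-t)]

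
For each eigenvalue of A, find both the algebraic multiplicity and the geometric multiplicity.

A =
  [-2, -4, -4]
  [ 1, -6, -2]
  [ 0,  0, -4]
λ = -4: alg = 3, geom = 2

Step 1 — factor the characteristic polynomial to read off the algebraic multiplicities:
  χ_A(x) = (x + 4)^3

Step 2 — compute geometric multiplicities via the rank-nullity identity g(λ) = n − rank(A − λI):
  rank(A − (-4)·I) = 1, so dim ker(A − (-4)·I) = n − 1 = 2

Summary:
  λ = -4: algebraic multiplicity = 3, geometric multiplicity = 2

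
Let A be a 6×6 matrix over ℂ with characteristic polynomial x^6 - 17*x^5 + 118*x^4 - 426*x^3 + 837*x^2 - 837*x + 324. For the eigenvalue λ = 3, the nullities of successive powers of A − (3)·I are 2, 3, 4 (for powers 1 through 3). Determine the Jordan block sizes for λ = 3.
Block sizes for λ = 3: [3, 1]

From the dimensions of kernels of powers, the number of Jordan blocks of size at least j is d_j − d_{j−1} where d_j = dim ker(N^j) (with d_0 = 0). Computing the differences gives [2, 1, 1].
The number of blocks of size exactly k is (#blocks of size ≥ k) − (#blocks of size ≥ k + 1), so the partition is: 1 block(s) of size 1, 1 block(s) of size 3.
In nonincreasing order the block sizes are [3, 1].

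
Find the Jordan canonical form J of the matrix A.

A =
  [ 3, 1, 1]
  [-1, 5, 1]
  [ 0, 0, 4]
J_2(4) ⊕ J_1(4)

The characteristic polynomial is
  det(x·I − A) = x^3 - 12*x^2 + 48*x - 64 = (x - 4)^3

Eigenvalues and multiplicities (the geometric multiplicity of λ is n − rank(A − λI), which equals the number of Jordan blocks for λ):
  λ = 4: algebraic multiplicity = 3, geometric multiplicity = 2

Determining the block sizes for each eigenvalue:
  λ = 4: 2 blocks summing to 3 forces exactly one block of size 2 and the rest size 1 → block sizes [2, 1]

Assembling the blocks gives a Jordan form
J =
  [4, 1, 0]
  [0, 4, 0]
  [0, 0, 4]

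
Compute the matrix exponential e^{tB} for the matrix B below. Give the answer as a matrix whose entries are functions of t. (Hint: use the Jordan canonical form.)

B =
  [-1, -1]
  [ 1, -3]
e^{tB} =
  [t*exp(-2*t) + exp(-2*t), -t*exp(-2*t)]
  [t*exp(-2*t), -t*exp(-2*t) + exp(-2*t)]

Strategy: write B = P · J · P⁻¹ where J is a Jordan canonical form, so e^{tB} = P · e^{tJ} · P⁻¹, and e^{tJ} can be computed block-by-block.

B has Jordan form
J =
  [-2,  1]
  [ 0, -2]
(up to reordering of blocks).

Per-block formulas:
  For a 2×2 Jordan block J_2(-2): exp(t · J_2(-2)) = e^(-2t)·(I + t·N), where N is the 2×2 nilpotent shift.

After assembling e^{tJ} and conjugating by P, we get:

e^{tB} =
  [t*exp(-2*t) + exp(-2*t), -t*exp(-2*t)]
  [t*exp(-2*t), -t*exp(-2*t) + exp(-2*t)]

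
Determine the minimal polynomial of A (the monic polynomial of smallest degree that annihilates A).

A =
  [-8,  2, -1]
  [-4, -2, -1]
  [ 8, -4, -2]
x^2 + 8*x + 16

The characteristic polynomial is χ_A(x) = (x + 4)^3, so the eigenvalues are known. The minimal polynomial is
  m_A(x) = Π_λ (x − λ)^{k_λ}
where k_λ is the size of the *largest* Jordan block for λ (equivalently, the smallest k with (A − λI)^k v = 0 for every generalised eigenvector v of λ).

  λ = -4: largest Jordan block has size 2, contributing (x + 4)^2

So m_A(x) = (x + 4)^2 = x^2 + 8*x + 16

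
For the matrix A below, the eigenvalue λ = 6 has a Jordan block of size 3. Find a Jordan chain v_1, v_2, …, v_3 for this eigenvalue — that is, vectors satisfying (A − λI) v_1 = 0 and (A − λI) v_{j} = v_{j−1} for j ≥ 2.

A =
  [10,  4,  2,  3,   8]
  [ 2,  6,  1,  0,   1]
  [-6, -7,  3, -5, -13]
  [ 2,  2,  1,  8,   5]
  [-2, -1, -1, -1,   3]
A Jordan chain for λ = 6 of length 3:
v_1 = (2, 0, -4, 0, 0)ᵀ
v_2 = (4, 2, -6, 2, -2)ᵀ
v_3 = (1, 0, 0, 0, 0)ᵀ

Let N = A − (6)·I. We want v_3 with N^3 v_3 = 0 but N^2 v_3 ≠ 0; then v_{j-1} := N · v_j for j = 3, …, 2.

Pick v_3 = (1, 0, 0, 0, 0)ᵀ.
Then v_2 = N · v_3 = (4, 2, -6, 2, -2)ᵀ.
Then v_1 = N · v_2 = (2, 0, -4, 0, 0)ᵀ.

Sanity check: (A − (6)·I) v_1 = (0, 0, 0, 0, 0)ᵀ = 0. ✓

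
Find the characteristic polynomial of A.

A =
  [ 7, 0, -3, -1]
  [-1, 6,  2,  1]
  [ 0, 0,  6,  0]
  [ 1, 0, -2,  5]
x^4 - 24*x^3 + 216*x^2 - 864*x + 1296

Expanding det(x·I − A) (e.g. by cofactor expansion or by noting that A is similar to its Jordan form J, which has the same characteristic polynomial as A) gives
  χ_A(x) = x^4 - 24*x^3 + 216*x^2 - 864*x + 1296
which factors as (x - 6)^4. The eigenvalues (with algebraic multiplicities) are λ = 6 with multiplicity 4.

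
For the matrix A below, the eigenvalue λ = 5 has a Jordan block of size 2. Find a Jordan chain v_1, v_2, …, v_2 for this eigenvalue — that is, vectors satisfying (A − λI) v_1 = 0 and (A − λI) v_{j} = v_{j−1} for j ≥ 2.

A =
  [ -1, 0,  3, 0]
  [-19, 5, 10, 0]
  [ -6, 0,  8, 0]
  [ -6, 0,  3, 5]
A Jordan chain for λ = 5 of length 2:
v_1 = (0, 1, 0, 0)ᵀ
v_2 = (1, 0, 2, 0)ᵀ

Let N = A − (5)·I. We want v_2 with N^2 v_2 = 0 but N^1 v_2 ≠ 0; then v_{j-1} := N · v_j for j = 2, …, 2.

Pick v_2 = (1, 0, 2, 0)ᵀ.
Then v_1 = N · v_2 = (0, 1, 0, 0)ᵀ.

Sanity check: (A − (5)·I) v_1 = (0, 0, 0, 0)ᵀ = 0. ✓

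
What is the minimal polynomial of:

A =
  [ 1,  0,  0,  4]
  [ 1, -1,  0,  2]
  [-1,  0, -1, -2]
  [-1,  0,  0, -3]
x^2 + 2*x + 1

The characteristic polynomial is χ_A(x) = (x + 1)^4, so the eigenvalues are known. The minimal polynomial is
  m_A(x) = Π_λ (x − λ)^{k_λ}
where k_λ is the size of the *largest* Jordan block for λ (equivalently, the smallest k with (A − λI)^k v = 0 for every generalised eigenvector v of λ).

  λ = -1: largest Jordan block has size 2, contributing (x + 1)^2

So m_A(x) = (x + 1)^2 = x^2 + 2*x + 1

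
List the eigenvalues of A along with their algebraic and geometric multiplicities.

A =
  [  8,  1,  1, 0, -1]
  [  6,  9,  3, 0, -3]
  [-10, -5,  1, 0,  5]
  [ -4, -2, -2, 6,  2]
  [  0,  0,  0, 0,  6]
λ = 6: alg = 5, geom = 4

Step 1 — factor the characteristic polynomial to read off the algebraic multiplicities:
  χ_A(x) = (x - 6)^5

Step 2 — compute geometric multiplicities via the rank-nullity identity g(λ) = n − rank(A − λI):
  rank(A − (6)·I) = 1, so dim ker(A − (6)·I) = n − 1 = 4

Summary:
  λ = 6: algebraic multiplicity = 5, geometric multiplicity = 4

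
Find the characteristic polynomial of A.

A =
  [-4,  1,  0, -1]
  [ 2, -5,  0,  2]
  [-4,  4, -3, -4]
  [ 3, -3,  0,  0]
x^4 + 12*x^3 + 54*x^2 + 108*x + 81

Expanding det(x·I − A) (e.g. by cofactor expansion or by noting that A is similar to its Jordan form J, which has the same characteristic polynomial as A) gives
  χ_A(x) = x^4 + 12*x^3 + 54*x^2 + 108*x + 81
which factors as (x + 3)^4. The eigenvalues (with algebraic multiplicities) are λ = -3 with multiplicity 4.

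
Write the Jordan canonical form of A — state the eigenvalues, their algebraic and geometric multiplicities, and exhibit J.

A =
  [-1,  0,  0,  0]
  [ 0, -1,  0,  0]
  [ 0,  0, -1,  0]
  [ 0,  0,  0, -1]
J_1(-1) ⊕ J_1(-1) ⊕ J_1(-1) ⊕ J_1(-1)

The characteristic polynomial is
  det(x·I − A) = x^4 + 4*x^3 + 6*x^2 + 4*x + 1 = (x + 1)^4

Eigenvalues and multiplicities (the geometric multiplicity of λ is n − rank(A − λI), which equals the number of Jordan blocks for λ):
  λ = -1: algebraic multiplicity = 4, geometric multiplicity = 4

Determining the block sizes for each eigenvalue:
  λ = -1: gm = am = 4, so every block has size 1 → block sizes [1, 1, 1, 1]

Assembling the blocks gives a Jordan form
J =
  [-1,  0,  0,  0]
  [ 0, -1,  0,  0]
  [ 0,  0, -1,  0]
  [ 0,  0,  0, -1]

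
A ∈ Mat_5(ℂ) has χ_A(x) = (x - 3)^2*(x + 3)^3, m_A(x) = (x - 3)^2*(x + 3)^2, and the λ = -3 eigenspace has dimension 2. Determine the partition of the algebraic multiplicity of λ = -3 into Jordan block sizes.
Block sizes for λ = -3: [2, 1]

Step 1 — from the characteristic polynomial, algebraic multiplicity of λ = -3 is 3. From dim ker(A − (-3)·I) = 2, there are exactly 2 Jordan blocks for λ = -3.
Step 2 — from the minimal polynomial, the factor (x + 3)^2 tells us the largest block for λ = -3 has size 2.
Step 3 — with total size 3, 2 blocks, and largest block 2, the block sizes (in nonincreasing order) are [2, 1].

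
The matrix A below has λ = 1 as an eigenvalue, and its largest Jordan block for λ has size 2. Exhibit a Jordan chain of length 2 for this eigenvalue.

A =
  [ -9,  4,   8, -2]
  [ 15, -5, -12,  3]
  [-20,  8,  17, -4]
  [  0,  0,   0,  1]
A Jordan chain for λ = 1 of length 2:
v_1 = (-10, 15, -20, 0)ᵀ
v_2 = (1, 0, 0, 0)ᵀ

Let N = A − (1)·I. We want v_2 with N^2 v_2 = 0 but N^1 v_2 ≠ 0; then v_{j-1} := N · v_j for j = 2, …, 2.

Pick v_2 = (1, 0, 0, 0)ᵀ.
Then v_1 = N · v_2 = (-10, 15, -20, 0)ᵀ.

Sanity check: (A − (1)·I) v_1 = (0, 0, 0, 0)ᵀ = 0. ✓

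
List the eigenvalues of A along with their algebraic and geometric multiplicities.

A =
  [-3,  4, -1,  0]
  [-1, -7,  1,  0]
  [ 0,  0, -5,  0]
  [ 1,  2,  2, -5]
λ = -5: alg = 4, geom = 2

Step 1 — factor the characteristic polynomial to read off the algebraic multiplicities:
  χ_A(x) = (x + 5)^4

Step 2 — compute geometric multiplicities via the rank-nullity identity g(λ) = n − rank(A − λI):
  rank(A − (-5)·I) = 2, so dim ker(A − (-5)·I) = n − 2 = 2

Summary:
  λ = -5: algebraic multiplicity = 4, geometric multiplicity = 2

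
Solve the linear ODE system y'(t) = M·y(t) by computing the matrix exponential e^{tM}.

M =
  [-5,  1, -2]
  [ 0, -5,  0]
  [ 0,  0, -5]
e^{tM} =
  [exp(-5*t), t*exp(-5*t), -2*t*exp(-5*t)]
  [0, exp(-5*t), 0]
  [0, 0, exp(-5*t)]

Strategy: write M = P · J · P⁻¹ where J is a Jordan canonical form, so e^{tM} = P · e^{tJ} · P⁻¹, and e^{tJ} can be computed block-by-block.

M has Jordan form
J =
  [-5,  1,  0]
  [ 0, -5,  0]
  [ 0,  0, -5]
(up to reordering of blocks).

Per-block formulas:
  For a 2×2 Jordan block J_2(-5): exp(t · J_2(-5)) = e^(-5t)·(I + t·N), where N is the 2×2 nilpotent shift.
  For a 1×1 block at λ = -5: exp(t · [-5]) = [e^(-5t)].

After assembling e^{tJ} and conjugating by P, we get:

e^{tM} =
  [exp(-5*t), t*exp(-5*t), -2*t*exp(-5*t)]
  [0, exp(-5*t), 0]
  [0, 0, exp(-5*t)]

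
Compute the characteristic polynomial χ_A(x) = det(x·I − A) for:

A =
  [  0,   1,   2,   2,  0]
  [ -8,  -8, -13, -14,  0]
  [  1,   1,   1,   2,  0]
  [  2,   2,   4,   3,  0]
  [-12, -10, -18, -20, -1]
x^5 + 5*x^4 + 10*x^3 + 10*x^2 + 5*x + 1

Expanding det(x·I − A) (e.g. by cofactor expansion or by noting that A is similar to its Jordan form J, which has the same characteristic polynomial as A) gives
  χ_A(x) = x^5 + 5*x^4 + 10*x^3 + 10*x^2 + 5*x + 1
which factors as (x + 1)^5. The eigenvalues (with algebraic multiplicities) are λ = -1 with multiplicity 5.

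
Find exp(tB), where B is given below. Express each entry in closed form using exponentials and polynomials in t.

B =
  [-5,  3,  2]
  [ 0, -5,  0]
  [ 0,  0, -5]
e^{tB} =
  [exp(-5*t), 3*t*exp(-5*t), 2*t*exp(-5*t)]
  [0, exp(-5*t), 0]
  [0, 0, exp(-5*t)]

Strategy: write B = P · J · P⁻¹ where J is a Jordan canonical form, so e^{tB} = P · e^{tJ} · P⁻¹, and e^{tJ} can be computed block-by-block.

B has Jordan form
J =
  [-5,  1,  0]
  [ 0, -5,  0]
  [ 0,  0, -5]
(up to reordering of blocks).

Per-block formulas:
  For a 2×2 Jordan block J_2(-5): exp(t · J_2(-5)) = e^(-5t)·(I + t·N), where N is the 2×2 nilpotent shift.
  For a 1×1 block at λ = -5: exp(t · [-5]) = [e^(-5t)].

After assembling e^{tJ} and conjugating by P, we get:

e^{tB} =
  [exp(-5*t), 3*t*exp(-5*t), 2*t*exp(-5*t)]
  [0, exp(-5*t), 0]
  [0, 0, exp(-5*t)]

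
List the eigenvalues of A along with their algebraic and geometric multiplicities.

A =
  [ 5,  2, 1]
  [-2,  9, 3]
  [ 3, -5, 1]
λ = 5: alg = 3, geom = 1

Step 1 — factor the characteristic polynomial to read off the algebraic multiplicities:
  χ_A(x) = (x - 5)^3

Step 2 — compute geometric multiplicities via the rank-nullity identity g(λ) = n − rank(A − λI):
  rank(A − (5)·I) = 2, so dim ker(A − (5)·I) = n − 2 = 1

Summary:
  λ = 5: algebraic multiplicity = 3, geometric multiplicity = 1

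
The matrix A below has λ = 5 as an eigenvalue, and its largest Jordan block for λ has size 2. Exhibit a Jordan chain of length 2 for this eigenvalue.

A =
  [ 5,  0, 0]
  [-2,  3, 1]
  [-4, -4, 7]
A Jordan chain for λ = 5 of length 2:
v_1 = (0, -2, -4)ᵀ
v_2 = (1, 0, 0)ᵀ

Let N = A − (5)·I. We want v_2 with N^2 v_2 = 0 but N^1 v_2 ≠ 0; then v_{j-1} := N · v_j for j = 2, …, 2.

Pick v_2 = (1, 0, 0)ᵀ.
Then v_1 = N · v_2 = (0, -2, -4)ᵀ.

Sanity check: (A − (5)·I) v_1 = (0, 0, 0)ᵀ = 0. ✓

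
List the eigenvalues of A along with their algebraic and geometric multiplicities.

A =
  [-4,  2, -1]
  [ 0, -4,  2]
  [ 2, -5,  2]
λ = -2: alg = 3, geom = 1

Step 1 — factor the characteristic polynomial to read off the algebraic multiplicities:
  χ_A(x) = (x + 2)^3

Step 2 — compute geometric multiplicities via the rank-nullity identity g(λ) = n − rank(A − λI):
  rank(A − (-2)·I) = 2, so dim ker(A − (-2)·I) = n − 2 = 1

Summary:
  λ = -2: algebraic multiplicity = 3, geometric multiplicity = 1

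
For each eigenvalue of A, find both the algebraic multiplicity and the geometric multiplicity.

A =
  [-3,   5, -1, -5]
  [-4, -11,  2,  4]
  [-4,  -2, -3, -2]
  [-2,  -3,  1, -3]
λ = -5: alg = 4, geom = 2

Step 1 — factor the characteristic polynomial to read off the algebraic multiplicities:
  χ_A(x) = (x + 5)^4

Step 2 — compute geometric multiplicities via the rank-nullity identity g(λ) = n − rank(A − λI):
  rank(A − (-5)·I) = 2, so dim ker(A − (-5)·I) = n − 2 = 2

Summary:
  λ = -5: algebraic multiplicity = 4, geometric multiplicity = 2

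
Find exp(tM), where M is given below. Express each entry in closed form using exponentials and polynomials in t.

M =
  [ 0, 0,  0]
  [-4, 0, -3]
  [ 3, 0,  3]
e^{tM} =
  [1, 0, 0]
  [-t - exp(3*t) + 1, 1, 1 - exp(3*t)]
  [exp(3*t) - 1, 0, exp(3*t)]

Strategy: write M = P · J · P⁻¹ where J is a Jordan canonical form, so e^{tM} = P · e^{tJ} · P⁻¹, and e^{tJ} can be computed block-by-block.

M has Jordan form
J =
  [0, 1, 0]
  [0, 0, 0]
  [0, 0, 3]
(up to reordering of blocks).

Per-block formulas:
  For a 1×1 block at λ = 3: exp(t · [3]) = [e^(3t)].
  For a 2×2 Jordan block J_2(0): exp(t · J_2(0)) = e^(0t)·(I + t·N), where N is the 2×2 nilpotent shift.

After assembling e^{tJ} and conjugating by P, we get:

e^{tM} =
  [1, 0, 0]
  [-t - exp(3*t) + 1, 1, 1 - exp(3*t)]
  [exp(3*t) - 1, 0, exp(3*t)]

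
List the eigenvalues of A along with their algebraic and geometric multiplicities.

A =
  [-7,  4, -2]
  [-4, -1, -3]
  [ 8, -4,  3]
λ = -3: alg = 2, geom = 1; λ = 1: alg = 1, geom = 1

Step 1 — factor the characteristic polynomial to read off the algebraic multiplicities:
  χ_A(x) = (x - 1)*(x + 3)^2

Step 2 — compute geometric multiplicities via the rank-nullity identity g(λ) = n − rank(A − λI):
  rank(A − (-3)·I) = 2, so dim ker(A − (-3)·I) = n − 2 = 1
  rank(A − (1)·I) = 2, so dim ker(A − (1)·I) = n − 2 = 1

Summary:
  λ = -3: algebraic multiplicity = 2, geometric multiplicity = 1
  λ = 1: algebraic multiplicity = 1, geometric multiplicity = 1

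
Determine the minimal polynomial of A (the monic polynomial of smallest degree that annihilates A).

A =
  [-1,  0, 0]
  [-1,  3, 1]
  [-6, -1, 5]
x^3 - 7*x^2 + 8*x + 16

The characteristic polynomial is χ_A(x) = (x - 4)^2*(x + 1), so the eigenvalues are known. The minimal polynomial is
  m_A(x) = Π_λ (x − λ)^{k_λ}
where k_λ is the size of the *largest* Jordan block for λ (equivalently, the smallest k with (A − λI)^k v = 0 for every generalised eigenvector v of λ).

  λ = -1: largest Jordan block has size 1, contributing (x + 1)
  λ = 4: largest Jordan block has size 2, contributing (x − 4)^2

So m_A(x) = (x - 4)^2*(x + 1) = x^3 - 7*x^2 + 8*x + 16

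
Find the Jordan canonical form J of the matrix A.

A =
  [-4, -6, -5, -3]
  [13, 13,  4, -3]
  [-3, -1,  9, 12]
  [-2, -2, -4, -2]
J_3(4) ⊕ J_1(4)

The characteristic polynomial is
  det(x·I − A) = x^4 - 16*x^3 + 96*x^2 - 256*x + 256 = (x - 4)^4

Eigenvalues and multiplicities (the geometric multiplicity of λ is n − rank(A − λI), which equals the number of Jordan blocks for λ):
  λ = 4: algebraic multiplicity = 4, geometric multiplicity = 2

Determining the block sizes for each eigenvalue:
  λ = 4: with am = 4 and gm = 2, the partition is not yet determined (e.g. several partitions of 4 into 2 parts exist). Let N = A − (4)·I. Computing rank(N^1) = 2, rank(N^2) = 1, rank(N^3) = 0; the number of blocks of size ≥ j is rank(N^{j−1}) − rank(N^j), giving [2, 1, 1]. So we have 1 block(s) of size 3, 1 block(s) of size 1 → block sizes [3, 1]

Assembling the blocks gives a Jordan form
J =
  [4, 1, 0, 0]
  [0, 4, 1, 0]
  [0, 0, 4, 0]
  [0, 0, 0, 4]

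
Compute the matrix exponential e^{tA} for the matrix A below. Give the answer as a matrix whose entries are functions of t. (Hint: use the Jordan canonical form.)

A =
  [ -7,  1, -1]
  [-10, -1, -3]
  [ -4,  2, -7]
e^{tA} =
  [-t^2*exp(-5*t) - 2*t*exp(-5*t) + exp(-5*t), t*exp(-5*t), t^2*exp(-5*t)/2 - t*exp(-5*t)]
  [-4*t^2*exp(-5*t) - 10*t*exp(-5*t), 4*t*exp(-5*t) + exp(-5*t), 2*t^2*exp(-5*t) - 3*t*exp(-5*t)]
  [-2*t^2*exp(-5*t) - 4*t*exp(-5*t), 2*t*exp(-5*t), t^2*exp(-5*t) - 2*t*exp(-5*t) + exp(-5*t)]

Strategy: write A = P · J · P⁻¹ where J is a Jordan canonical form, so e^{tA} = P · e^{tJ} · P⁻¹, and e^{tJ} can be computed block-by-block.

A has Jordan form
J =
  [-5,  1,  0]
  [ 0, -5,  1]
  [ 0,  0, -5]
(up to reordering of blocks).

Per-block formulas:
  For a 3×3 Jordan block J_3(-5): exp(t · J_3(-5)) = e^(-5t)·(I + t·N + (t^2/2)·N^2), where N is the 3×3 nilpotent shift.

After assembling e^{tJ} and conjugating by P, we get:

e^{tA} =
  [-t^2*exp(-5*t) - 2*t*exp(-5*t) + exp(-5*t), t*exp(-5*t), t^2*exp(-5*t)/2 - t*exp(-5*t)]
  [-4*t^2*exp(-5*t) - 10*t*exp(-5*t), 4*t*exp(-5*t) + exp(-5*t), 2*t^2*exp(-5*t) - 3*t*exp(-5*t)]
  [-2*t^2*exp(-5*t) - 4*t*exp(-5*t), 2*t*exp(-5*t), t^2*exp(-5*t) - 2*t*exp(-5*t) + exp(-5*t)]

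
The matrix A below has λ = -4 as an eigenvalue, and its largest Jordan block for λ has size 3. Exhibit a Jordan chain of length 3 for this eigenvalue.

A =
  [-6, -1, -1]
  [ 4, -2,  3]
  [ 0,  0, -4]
A Jordan chain for λ = -4 of length 3:
v_1 = (-1, 2, 0)ᵀ
v_2 = (-1, 3, 0)ᵀ
v_3 = (0, 0, 1)ᵀ

Let N = A − (-4)·I. We want v_3 with N^3 v_3 = 0 but N^2 v_3 ≠ 0; then v_{j-1} := N · v_j for j = 3, …, 2.

Pick v_3 = (0, 0, 1)ᵀ.
Then v_2 = N · v_3 = (-1, 3, 0)ᵀ.
Then v_1 = N · v_2 = (-1, 2, 0)ᵀ.

Sanity check: (A − (-4)·I) v_1 = (0, 0, 0)ᵀ = 0. ✓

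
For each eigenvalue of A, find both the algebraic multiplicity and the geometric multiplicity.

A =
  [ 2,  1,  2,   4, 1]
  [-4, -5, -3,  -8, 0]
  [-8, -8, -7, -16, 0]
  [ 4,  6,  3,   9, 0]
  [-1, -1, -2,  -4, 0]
λ = -1: alg = 3, geom = 1; λ = 1: alg = 2, geom = 2

Step 1 — factor the characteristic polynomial to read off the algebraic multiplicities:
  χ_A(x) = (x - 1)^2*(x + 1)^3

Step 2 — compute geometric multiplicities via the rank-nullity identity g(λ) = n − rank(A − λI):
  rank(A − (-1)·I) = 4, so dim ker(A − (-1)·I) = n − 4 = 1
  rank(A − (1)·I) = 3, so dim ker(A − (1)·I) = n − 3 = 2

Summary:
  λ = -1: algebraic multiplicity = 3, geometric multiplicity = 1
  λ = 1: algebraic multiplicity = 2, geometric multiplicity = 2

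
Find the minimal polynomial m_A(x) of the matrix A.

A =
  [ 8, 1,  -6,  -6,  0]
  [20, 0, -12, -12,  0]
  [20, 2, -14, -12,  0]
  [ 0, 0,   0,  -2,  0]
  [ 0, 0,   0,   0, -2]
x^2 + 4*x + 4

The characteristic polynomial is χ_A(x) = (x + 2)^5, so the eigenvalues are known. The minimal polynomial is
  m_A(x) = Π_λ (x − λ)^{k_λ}
where k_λ is the size of the *largest* Jordan block for λ (equivalently, the smallest k with (A − λI)^k v = 0 for every generalised eigenvector v of λ).

  λ = -2: largest Jordan block has size 2, contributing (x + 2)^2

So m_A(x) = (x + 2)^2 = x^2 + 4*x + 4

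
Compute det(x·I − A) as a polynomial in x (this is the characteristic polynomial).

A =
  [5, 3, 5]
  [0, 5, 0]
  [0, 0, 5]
x^3 - 15*x^2 + 75*x - 125

Expanding det(x·I − A) (e.g. by cofactor expansion or by noting that A is similar to its Jordan form J, which has the same characteristic polynomial as A) gives
  χ_A(x) = x^3 - 15*x^2 + 75*x - 125
which factors as (x - 5)^3. The eigenvalues (with algebraic multiplicities) are λ = 5 with multiplicity 3.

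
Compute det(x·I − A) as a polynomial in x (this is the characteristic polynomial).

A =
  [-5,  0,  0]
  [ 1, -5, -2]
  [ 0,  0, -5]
x^3 + 15*x^2 + 75*x + 125

Expanding det(x·I − A) (e.g. by cofactor expansion or by noting that A is similar to its Jordan form J, which has the same characteristic polynomial as A) gives
  χ_A(x) = x^3 + 15*x^2 + 75*x + 125
which factors as (x + 5)^3. The eigenvalues (with algebraic multiplicities) are λ = -5 with multiplicity 3.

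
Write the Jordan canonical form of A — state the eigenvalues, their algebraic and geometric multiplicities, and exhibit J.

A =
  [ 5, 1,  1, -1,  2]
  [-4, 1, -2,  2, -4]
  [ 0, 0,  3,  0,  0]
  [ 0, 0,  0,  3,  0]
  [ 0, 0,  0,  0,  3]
J_2(3) ⊕ J_1(3) ⊕ J_1(3) ⊕ J_1(3)

The characteristic polynomial is
  det(x·I − A) = x^5 - 15*x^4 + 90*x^3 - 270*x^2 + 405*x - 243 = (x - 3)^5

Eigenvalues and multiplicities (the geometric multiplicity of λ is n − rank(A − λI), which equals the number of Jordan blocks for λ):
  λ = 3: algebraic multiplicity = 5, geometric multiplicity = 4

Determining the block sizes for each eigenvalue:
  λ = 3: 4 blocks summing to 5 forces exactly one block of size 2 and the rest size 1 → block sizes [2, 1, 1, 1]

Assembling the blocks gives a Jordan form
J =
  [3, 1, 0, 0, 0]
  [0, 3, 0, 0, 0]
  [0, 0, 3, 0, 0]
  [0, 0, 0, 3, 0]
  [0, 0, 0, 0, 3]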